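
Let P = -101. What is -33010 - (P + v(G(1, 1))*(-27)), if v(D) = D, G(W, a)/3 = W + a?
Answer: -32747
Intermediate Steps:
G(W, a) = 3*W + 3*a (G(W, a) = 3*(W + a) = 3*W + 3*a)
-33010 - (P + v(G(1, 1))*(-27)) = -33010 - (-101 + (3*1 + 3*1)*(-27)) = -33010 - (-101 + (3 + 3)*(-27)) = -33010 - (-101 + 6*(-27)) = -33010 - (-101 - 162) = -33010 - 1*(-263) = -33010 + 263 = -32747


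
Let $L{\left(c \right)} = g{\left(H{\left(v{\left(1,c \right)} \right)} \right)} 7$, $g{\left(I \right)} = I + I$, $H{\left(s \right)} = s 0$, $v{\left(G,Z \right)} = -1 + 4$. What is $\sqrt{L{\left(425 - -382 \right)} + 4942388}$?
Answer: $2 \sqrt{1235597} \approx 2223.1$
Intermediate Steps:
$v{\left(G,Z \right)} = 3$
$H{\left(s \right)} = 0$
$g{\left(I \right)} = 2 I$
$L{\left(c \right)} = 0$ ($L{\left(c \right)} = 2 \cdot 0 \cdot 7 = 0 \cdot 7 = 0$)
$\sqrt{L{\left(425 - -382 \right)} + 4942388} = \sqrt{0 + 4942388} = \sqrt{4942388} = 2 \sqrt{1235597}$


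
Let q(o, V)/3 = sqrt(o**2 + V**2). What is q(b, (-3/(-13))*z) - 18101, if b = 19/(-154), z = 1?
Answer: -18101 + 3*sqrt(274453)/2002 ≈ -18100.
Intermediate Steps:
b = -19/154 (b = 19*(-1/154) = -19/154 ≈ -0.12338)
q(o, V) = 3*sqrt(V**2 + o**2) (q(o, V) = 3*sqrt(o**2 + V**2) = 3*sqrt(V**2 + o**2))
q(b, (-3/(-13))*z) - 18101 = 3*sqrt((-3/(-13)*1)**2 + (-19/154)**2) - 18101 = 3*sqrt((-3*(-1/13)*1)**2 + 361/23716) - 18101 = 3*sqrt(((3/13)*1)**2 + 361/23716) - 18101 = 3*sqrt((3/13)**2 + 361/23716) - 18101 = 3*sqrt(9/169 + 361/23716) - 18101 = 3*sqrt(274453/4008004) - 18101 = 3*(sqrt(274453)/2002) - 18101 = 3*sqrt(274453)/2002 - 18101 = -18101 + 3*sqrt(274453)/2002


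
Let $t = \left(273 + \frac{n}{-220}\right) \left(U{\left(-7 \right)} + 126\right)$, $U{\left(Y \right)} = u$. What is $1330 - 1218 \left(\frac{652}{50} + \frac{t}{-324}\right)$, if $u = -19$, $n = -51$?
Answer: $\frac{629324843}{6600} \approx 95352.0$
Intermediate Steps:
$U{\left(Y \right)} = -19$
$t = \frac{6431877}{220}$ ($t = \left(273 - \frac{51}{-220}\right) \left(-19 + 126\right) = \left(273 - - \frac{51}{220}\right) 107 = \left(273 + \frac{51}{220}\right) 107 = \frac{60111}{220} \cdot 107 = \frac{6431877}{220} \approx 29236.0$)
$1330 - 1218 \left(\frac{652}{50} + \frac{t}{-324}\right) = 1330 - 1218 \left(\frac{652}{50} + \frac{6431877}{220 \left(-324\right)}\right) = 1330 - 1218 \left(652 \cdot \frac{1}{50} + \frac{6431877}{220} \left(- \frac{1}{324}\right)\right) = 1330 - 1218 \left(\frac{326}{25} - \frac{714653}{7920}\right) = 1330 - - \frac{620546843}{6600} = 1330 + \frac{620546843}{6600} = \frac{629324843}{6600}$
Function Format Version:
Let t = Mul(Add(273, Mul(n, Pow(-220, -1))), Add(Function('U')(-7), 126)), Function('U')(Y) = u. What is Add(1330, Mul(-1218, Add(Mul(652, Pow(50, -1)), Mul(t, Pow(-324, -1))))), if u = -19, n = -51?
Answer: Rational(629324843, 6600) ≈ 95352.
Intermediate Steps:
Function('U')(Y) = -19
t = Rational(6431877, 220) (t = Mul(Add(273, Mul(-51, Pow(-220, -1))), Add(-19, 126)) = Mul(Add(273, Mul(-51, Rational(-1, 220))), 107) = Mul(Add(273, Rational(51, 220)), 107) = Mul(Rational(60111, 220), 107) = Rational(6431877, 220) ≈ 29236.)
Add(1330, Mul(-1218, Add(Mul(652, Pow(50, -1)), Mul(t, Pow(-324, -1))))) = Add(1330, Mul(-1218, Add(Mul(652, Pow(50, -1)), Mul(Rational(6431877, 220), Pow(-324, -1))))) = Add(1330, Mul(-1218, Add(Mul(652, Rational(1, 50)), Mul(Rational(6431877, 220), Rational(-1, 324))))) = Add(1330, Mul(-1218, Add(Rational(326, 25), Rational(-714653, 7920)))) = Add(1330, Mul(-1218, Rational(-3056881, 39600))) = Add(1330, Rational(620546843, 6600)) = Rational(629324843, 6600)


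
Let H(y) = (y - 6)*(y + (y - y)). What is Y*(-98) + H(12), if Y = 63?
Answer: -6102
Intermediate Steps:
H(y) = y*(-6 + y) (H(y) = (-6 + y)*(y + 0) = (-6 + y)*y = y*(-6 + y))
Y*(-98) + H(12) = 63*(-98) + 12*(-6 + 12) = -6174 + 12*6 = -6174 + 72 = -6102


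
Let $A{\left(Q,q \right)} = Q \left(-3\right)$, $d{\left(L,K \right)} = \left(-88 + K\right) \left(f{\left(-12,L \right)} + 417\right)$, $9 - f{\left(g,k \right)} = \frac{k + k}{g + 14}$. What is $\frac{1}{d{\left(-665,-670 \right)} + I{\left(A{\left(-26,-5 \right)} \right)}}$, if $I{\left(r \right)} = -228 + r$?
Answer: $- \frac{1}{827128} \approx -1.209 \cdot 10^{-6}$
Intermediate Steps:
$f{\left(g,k \right)} = 9 - \frac{2 k}{14 + g}$ ($f{\left(g,k \right)} = 9 - \frac{k + k}{g + 14} = 9 - \frac{2 k}{14 + g}$)
$d{\left(L,K \right)} = \left(-88 + K\right) \left(426 - L\right)$ ($d{\left(L,K \right)} = \left(-88 + K\right) \left(\frac{126 - 2 L + 9 \left(-12\right)}{14 - 12} + 417\right) = \left(-88 + K\right) \left(\frac{126 - 2 L - 108}{2} + 417\right) = \left(-88 + K\right) \left(\frac{18 - 2 L}{2} + 417\right) = \left(-88 + K\right) \left(\left(9 - L\right) + 417\right) = \left(-88 + K\right) \left(426 - L\right)$)
$A{\left(Q,q \right)} = - 3 Q$
$\frac{1}{d{\left(-665,-670 \right)} + I{\left(A{\left(-26,-5 \right)} \right)}} = \frac{1}{\left(-37488 + 88 \left(-665\right) + 426 \left(-670\right) - \left(-670\right) \left(-665\right)\right) - 150} = \frac{1}{\left(-37488 - 58520 - 285420 - 445550\right) + \left(-228 + 78\right)} = \frac{1}{-826978 - 150} = \frac{1}{-827128} = - \frac{1}{827128}$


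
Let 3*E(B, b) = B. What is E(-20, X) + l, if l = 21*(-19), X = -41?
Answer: -1217/3 ≈ -405.67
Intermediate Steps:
E(B, b) = B/3
l = -399
E(-20, X) + l = (⅓)*(-20) - 399 = -20/3 - 399 = -1217/3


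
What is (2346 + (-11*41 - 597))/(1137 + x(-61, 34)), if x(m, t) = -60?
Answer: 1298/1077 ≈ 1.2052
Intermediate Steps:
(2346 + (-11*41 - 597))/(1137 + x(-61, 34)) = (2346 + (-11*41 - 597))/(1137 - 60) = (2346 + (-451 - 597))/1077 = (2346 - 1048)*(1/1077) = 1298*(1/1077) = 1298/1077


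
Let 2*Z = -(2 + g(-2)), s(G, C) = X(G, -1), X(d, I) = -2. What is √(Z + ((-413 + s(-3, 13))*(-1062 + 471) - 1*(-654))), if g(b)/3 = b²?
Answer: 2*√61478 ≈ 495.90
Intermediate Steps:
s(G, C) = -2
g(b) = 3*b²
Z = -7 (Z = (-(2 + 3*(-2)²))/2 = (-(2 + 3*4))/2 = (-(2 + 12))/2 = (-1*14)/2 = (½)*(-14) = -7)
√(Z + ((-413 + s(-3, 13))*(-1062 + 471) - 1*(-654))) = √(-7 + ((-413 - 2)*(-1062 + 471) - 1*(-654))) = √(-7 + (-415*(-591) + 654)) = √(-7 + (245265 + 654)) = √(-7 + 245919) = √245912 = 2*√61478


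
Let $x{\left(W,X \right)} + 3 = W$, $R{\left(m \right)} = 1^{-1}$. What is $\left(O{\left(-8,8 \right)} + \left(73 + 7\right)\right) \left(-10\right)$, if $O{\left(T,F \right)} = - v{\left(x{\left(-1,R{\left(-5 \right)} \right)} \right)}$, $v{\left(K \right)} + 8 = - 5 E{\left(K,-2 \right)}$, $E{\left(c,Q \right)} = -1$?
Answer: $-830$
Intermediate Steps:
$R{\left(m \right)} = 1$
$x{\left(W,X \right)} = -3 + W$
$v{\left(K \right)} = -3$ ($v{\left(K \right)} = -8 - -5 = -8 + 5 = -3$)
$O{\left(T,F \right)} = 3$ ($O{\left(T,F \right)} = \left(-1\right) \left(-3\right) = 3$)
$\left(O{\left(-8,8 \right)} + \left(73 + 7\right)\right) \left(-10\right) = \left(3 + \left(73 + 7\right)\right) \left(-10\right) = \left(3 + 80\right) \left(-10\right) = 83 \left(-10\right) = -830$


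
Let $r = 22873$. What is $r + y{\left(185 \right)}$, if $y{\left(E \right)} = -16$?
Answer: $22857$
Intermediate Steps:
$r + y{\left(185 \right)} = 22873 - 16 = 22857$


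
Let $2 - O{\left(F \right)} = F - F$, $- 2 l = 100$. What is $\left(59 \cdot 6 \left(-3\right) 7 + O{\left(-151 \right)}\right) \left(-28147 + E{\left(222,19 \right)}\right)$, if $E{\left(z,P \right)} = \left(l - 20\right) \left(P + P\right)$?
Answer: $228957624$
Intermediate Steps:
$l = -50$ ($l = \left(- \frac{1}{2}\right) 100 = -50$)
$E{\left(z,P \right)} = - 140 P$ ($E{\left(z,P \right)} = \left(-50 - 20\right) \left(P + P\right) = - 70 \cdot 2 P = - 140 P$)
$O{\left(F \right)} = 2$ ($O{\left(F \right)} = 2 - \left(F - F\right) = 2 - 0 = 2 + 0 = 2$)
$\left(59 \cdot 6 \left(-3\right) 7 + O{\left(-151 \right)}\right) \left(-28147 + E{\left(222,19 \right)}\right) = \left(59 \cdot 6 \left(-3\right) 7 + 2\right) \left(-28147 - 2660\right) = \left(59 \left(\left(-18\right) 7\right) + 2\right) \left(-28147 - 2660\right) = \left(59 \left(-126\right) + 2\right) \left(-30807\right) = \left(-7434 + 2\right) \left(-30807\right) = \left(-7432\right) \left(-30807\right) = 228957624$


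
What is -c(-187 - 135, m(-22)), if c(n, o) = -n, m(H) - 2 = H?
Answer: -322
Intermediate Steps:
m(H) = 2 + H
-c(-187 - 135, m(-22)) = -(-1)*(-187 - 135) = -(-1)*(-322) = -1*322 = -322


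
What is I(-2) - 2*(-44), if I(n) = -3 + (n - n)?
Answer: 85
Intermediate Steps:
I(n) = -3 (I(n) = -3 + 0 = -3)
I(-2) - 2*(-44) = -3 - 2*(-44) = -3 + 88 = 85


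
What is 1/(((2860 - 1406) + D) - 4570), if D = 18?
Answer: -1/3098 ≈ -0.00032279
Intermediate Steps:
1/(((2860 - 1406) + D) - 4570) = 1/(((2860 - 1406) + 18) - 4570) = 1/((1454 + 18) - 4570) = 1/(1472 - 4570) = 1/(-3098) = -1/3098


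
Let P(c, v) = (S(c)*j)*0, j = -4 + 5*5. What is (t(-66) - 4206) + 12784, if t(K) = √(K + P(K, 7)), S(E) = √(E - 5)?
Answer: 8578 + I*√66 ≈ 8578.0 + 8.124*I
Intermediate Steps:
S(E) = √(-5 + E)
j = 21 (j = -4 + 25 = 21)
P(c, v) = 0 (P(c, v) = (√(-5 + c)*21)*0 = (21*√(-5 + c))*0 = 0)
t(K) = √K (t(K) = √(K + 0) = √K)
(t(-66) - 4206) + 12784 = (√(-66) - 4206) + 12784 = (I*√66 - 4206) + 12784 = (-4206 + I*√66) + 12784 = 8578 + I*√66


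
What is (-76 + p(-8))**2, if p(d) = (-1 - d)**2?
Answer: 729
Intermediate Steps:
(-76 + p(-8))**2 = (-76 + (1 - 8)**2)**2 = (-76 + (-7)**2)**2 = (-76 + 49)**2 = (-27)**2 = 729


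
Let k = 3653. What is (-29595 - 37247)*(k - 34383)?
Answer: 2054054660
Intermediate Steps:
(-29595 - 37247)*(k - 34383) = (-29595 - 37247)*(3653 - 34383) = -66842*(-30730) = 2054054660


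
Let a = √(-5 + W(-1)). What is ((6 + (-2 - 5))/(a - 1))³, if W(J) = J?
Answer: (1 - I*√6)⁻³ ≈ -0.049563 - 0.021424*I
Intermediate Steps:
a = I*√6 (a = √(-5 - 1) = √(-6) = I*√6 ≈ 2.4495*I)
((6 + (-2 - 5))/(a - 1))³ = ((6 + (-2 - 5))/(I*√6 - 1))³ = ((6 - 7)/(-1 + I*√6))³ = (-1/(-1 + I*√6))³ = -1/(-1 + I*√6)³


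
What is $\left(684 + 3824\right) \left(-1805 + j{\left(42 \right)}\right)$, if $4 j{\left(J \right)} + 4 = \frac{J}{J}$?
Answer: $-8140321$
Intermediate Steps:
$j{\left(J \right)} = - \frac{3}{4}$ ($j{\left(J \right)} = -1 + \frac{J \frac{1}{J}}{4} = -1 + \frac{1}{4} \cdot 1 = -1 + \frac{1}{4} = - \frac{3}{4}$)
$\left(684 + 3824\right) \left(-1805 + j{\left(42 \right)}\right) = \left(684 + 3824\right) \left(-1805 - \frac{3}{4}\right) = 4508 \left(- \frac{7223}{4}\right) = -8140321$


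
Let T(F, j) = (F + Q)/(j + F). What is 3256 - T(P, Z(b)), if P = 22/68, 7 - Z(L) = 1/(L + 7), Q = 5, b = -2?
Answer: 3942111/1211 ≈ 3255.3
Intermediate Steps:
Z(L) = 7 - 1/(7 + L) (Z(L) = 7 - 1/(L + 7) = 7 - 1/(7 + L))
P = 11/34 (P = 22*(1/68) = 11/34 ≈ 0.32353)
T(F, j) = (5 + F)/(F + j) (T(F, j) = (F + 5)/(j + F) = (5 + F)/(F + j))
3256 - T(P, Z(b)) = 3256 - (5 + 11/34)/(11/34 + (48 + 7*(-2))/(7 - 2)) = 3256 - 181/((11/34 + (48 - 14)/5)*34) = 3256 - 181/((11/34 + (1/5)*34)*34) = 3256 - 181/((11/34 + 34/5)*34) = 3256 - 181/(1211/170*34) = 3256 - 170*181/(1211*34) = 3256 - 1*905/1211 = 3256 - 905/1211 = 3942111/1211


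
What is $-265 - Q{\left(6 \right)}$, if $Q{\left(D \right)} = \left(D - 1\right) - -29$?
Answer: $-299$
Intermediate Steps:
$Q{\left(D \right)} = 28 + D$ ($Q{\left(D \right)} = \left(D - 1\right) + 29 = \left(-1 + D\right) + 29 = 28 + D$)
$-265 - Q{\left(6 \right)} = -265 - \left(28 + 6\right) = -265 - 34 = -299$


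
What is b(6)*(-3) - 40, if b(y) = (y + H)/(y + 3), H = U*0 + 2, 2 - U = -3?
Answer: -128/3 ≈ -42.667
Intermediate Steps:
U = 5 (U = 2 - 1*(-3) = 2 + 3 = 5)
H = 2 (H = 5*0 + 2 = 0 + 2 = 2)
b(y) = (2 + y)/(3 + y) (b(y) = (y + 2)/(y + 3) = (2 + y)/(3 + y))
b(6)*(-3) - 40 = ((2 + 6)/(3 + 6))*(-3) - 40 = (8/9)*(-3) - 40 = -8/3 - 40 = -128/3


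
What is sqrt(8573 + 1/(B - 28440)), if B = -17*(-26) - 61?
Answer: sqrt(6749587006554)/28059 ≈ 92.590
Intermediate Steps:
B = 381 (B = 442 - 61 = 381)
sqrt(8573 + 1/(B - 28440)) = sqrt(8573 + 1/(381 - 28440)) = sqrt(8573 + 1/(-28059)) = sqrt(8573 - 1/28059) = sqrt(240549806/28059) = sqrt(6749587006554)/28059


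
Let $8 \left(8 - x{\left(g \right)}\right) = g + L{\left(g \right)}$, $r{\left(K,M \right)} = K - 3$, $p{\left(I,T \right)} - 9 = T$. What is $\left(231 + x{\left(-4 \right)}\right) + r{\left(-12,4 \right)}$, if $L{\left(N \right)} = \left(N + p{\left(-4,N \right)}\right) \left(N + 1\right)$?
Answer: $\frac{1799}{8} \approx 224.88$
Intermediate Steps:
$p{\left(I,T \right)} = 9 + T$
$L{\left(N \right)} = \left(1 + N\right) \left(9 + 2 N\right)$ ($L{\left(N \right)} = \left(N + \left(9 + N\right)\right) \left(N + 1\right) = \left(9 + 2 N\right) \left(1 + N\right) = \left(1 + N\right) \left(9 + 2 N\right)$)
$r{\left(K,M \right)} = -3 + K$ ($r{\left(K,M \right)} = K - 3 = -3 + K$)
$x{\left(g \right)} = \frac{55}{8} - \frac{3 g}{2} - \frac{g^{2}}{4}$ ($x{\left(g \right)} = 8 - \frac{g + \left(9 + 2 g^{2} + 11 g\right)}{8} = 8 - \frac{9 + 2 g^{2} + 12 g}{8} = 8 - \left(\frac{9}{8} + \frac{g^{2}}{4} + \frac{3 g}{2}\right) = \frac{55}{8} - \frac{3 g}{2} - \frac{g^{2}}{4}$)
$\left(231 + x{\left(-4 \right)}\right) + r{\left(-12,4 \right)} = \left(231 - \left(- \frac{103}{8} + 4\right)\right) - 15 = \left(231 + \left(\frac{55}{8} + 6 - 4\right)\right) - 15 = \left(231 + \frac{71}{8}\right) - 15 = \frac{1919}{8} - 15 = \frac{1799}{8}$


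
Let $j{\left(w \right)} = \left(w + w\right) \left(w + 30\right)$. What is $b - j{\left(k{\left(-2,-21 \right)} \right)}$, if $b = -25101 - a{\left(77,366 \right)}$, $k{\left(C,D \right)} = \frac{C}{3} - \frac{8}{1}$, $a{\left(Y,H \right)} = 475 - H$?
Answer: $- \frac{223562}{9} \approx -24840.0$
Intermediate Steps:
$k{\left(C,D \right)} = -8 + \frac{C}{3}$ ($k{\left(C,D \right)} = C \frac{1}{3} - 8 = \frac{C}{3} - 8 = -8 + \frac{C}{3}$)
$b = -25210$ ($b = -25101 - \left(475 - 366\right) = -25101 - 109 = -25210$)
$j{\left(w \right)} = 2 w \left(30 + w\right)$
$b - j{\left(k{\left(-2,-21 \right)} \right)} = -25210 - 2 \left(-8 + \frac{1}{3} \left(-2\right)\right) \left(30 + \left(-8 + \frac{1}{3} \left(-2\right)\right)\right) = -25210 - 2 \left(-8 - \frac{2}{3}\right) \left(30 - \frac{26}{3}\right) = -25210 - 2 \left(- \frac{26}{3}\right) \left(30 - \frac{26}{3}\right) = -25210 - 2 \left(- \frac{26}{3}\right) \frac{64}{3} = -25210 - - \frac{3328}{9} = -25210 + \frac{3328}{9} = - \frac{223562}{9}$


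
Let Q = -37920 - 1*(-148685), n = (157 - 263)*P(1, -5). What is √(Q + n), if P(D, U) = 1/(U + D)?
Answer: √443166/2 ≈ 332.85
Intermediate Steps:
P(D, U) = 1/(D + U)
n = 53/2 (n = (157 - 263)/(1 - 5) = -106/(-4) = -106*(-¼) = 53/2 ≈ 26.500)
Q = 110765 (Q = -37920 + 148685 = 110765)
√(Q + n) = √(110765 + 53/2) = √(221583/2) = √443166/2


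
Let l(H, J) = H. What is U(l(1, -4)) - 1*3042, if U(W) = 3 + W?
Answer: -3038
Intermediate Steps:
U(l(1, -4)) - 1*3042 = (3 + 1) - 1*3042 = 4 - 3042 = -3038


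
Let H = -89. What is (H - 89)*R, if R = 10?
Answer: -1780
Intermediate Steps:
(H - 89)*R = (-89 - 89)*10 = -178*10 = -1780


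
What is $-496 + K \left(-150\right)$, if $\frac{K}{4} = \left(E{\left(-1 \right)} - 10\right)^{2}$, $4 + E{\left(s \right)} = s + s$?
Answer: $-154096$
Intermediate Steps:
$E{\left(s \right)} = -4 + 2 s$ ($E{\left(s \right)} = -4 + \left(s + s\right) = -4 + 2 s$)
$K = 1024$ ($K = 4 \left(\left(-4 + 2 \left(-1\right)\right) - 10\right)^{2} = 4 \left(\left(-4 - 2\right) - 10\right)^{2} = 4 \left(-6 - 10\right)^{2} = 4 \left(-16\right)^{2} = 4 \cdot 256 = 1024$)
$-496 + K \left(-150\right) = -496 + 1024 \left(-150\right) = -496 - 153600 = -154096$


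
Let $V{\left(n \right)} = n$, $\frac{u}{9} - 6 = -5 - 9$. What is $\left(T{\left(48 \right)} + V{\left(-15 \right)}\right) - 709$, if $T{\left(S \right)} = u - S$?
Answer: $-844$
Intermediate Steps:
$u = -72$ ($u = 54 + 9 \left(-5 - 9\right) = 54 + 9 \left(-14\right) = 54 - 126 = -72$)
$T{\left(S \right)} = -72 - S$
$\left(T{\left(48 \right)} + V{\left(-15 \right)}\right) - 709 = \left(\left(-72 - 48\right) - 15\right) - 709 = \left(-120 - 15\right) - 709 = -135 - 709 = -844$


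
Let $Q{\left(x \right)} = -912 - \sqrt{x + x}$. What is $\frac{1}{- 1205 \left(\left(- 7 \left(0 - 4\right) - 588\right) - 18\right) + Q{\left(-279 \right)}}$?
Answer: $\frac{i}{3 \sqrt{62} + 695578 i} \approx 1.4377 \cdot 10^{-6} + 4.8823 \cdot 10^{-11} i$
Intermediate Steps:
$Q{\left(x \right)} = -912 - \sqrt{2} \sqrt{x}$ ($Q{\left(x \right)} = -912 - \sqrt{2 x} = -912 - \sqrt{2} \sqrt{x}$)
$\frac{1}{- 1205 \left(\left(- 7 \left(0 - 4\right) - 588\right) - 18\right) + Q{\left(-279 \right)}} = \frac{1}{- 1205 \left(\left(- 7 \left(0 - 4\right) - 588\right) - 18\right) - \left(912 + \sqrt{2} \sqrt{-279}\right)} = \frac{1}{- 1205 \left(\left(\left(-7\right) \left(-4\right) - 588\right) - 18\right) - \left(912 + \sqrt{2} \cdot 3 i \sqrt{31}\right)} = \frac{1}{- 1205 \left(\left(28 - 588\right) - 18\right) - \left(912 + 3 i \sqrt{62}\right)} = \frac{1}{- 1205 \left(-560 - 18\right) - \left(912 + 3 i \sqrt{62}\right)} = \frac{1}{\left(-1205\right) \left(-578\right) - \left(912 + 3 i \sqrt{62}\right)} = \frac{1}{696490 - \left(912 + 3 i \sqrt{62}\right)} = \frac{1}{695578 - 3 i \sqrt{62}}$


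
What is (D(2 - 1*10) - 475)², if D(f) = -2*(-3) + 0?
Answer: 219961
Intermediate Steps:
D(f) = 6 (D(f) = 6 + 0 = 6)
(D(2 - 1*10) - 475)² = (6 - 475)² = (-469)² = 219961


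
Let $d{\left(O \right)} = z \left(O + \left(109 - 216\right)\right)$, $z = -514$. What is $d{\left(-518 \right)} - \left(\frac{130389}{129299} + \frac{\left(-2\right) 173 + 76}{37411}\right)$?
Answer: $\frac{1553947227519101}{4837204889} \approx 3.2125 \cdot 10^{5}$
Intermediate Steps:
$d{\left(O \right)} = 54998 - 514 O$ ($d{\left(O \right)} = - 514 \left(O + \left(109 - 216\right)\right) = - 514 \left(O - 107\right) = - 514 \left(-107 + O\right) = 54998 - 514 O$)
$d{\left(-518 \right)} - \left(\frac{130389}{129299} + \frac{\left(-2\right) 173 + 76}{37411}\right) = \left(54998 - -266252\right) - \left(\frac{130389}{129299} + \frac{\left(-2\right) 173 + 76}{37411}\right) = \left(54998 + 266252\right) - \left(130389 \cdot \frac{1}{129299} + \left(-346 + 76\right) \frac{1}{37411}\right) = 321250 - \left(\frac{130389}{129299} - \frac{270}{37411}\right) = 321250 - \frac{4843072149}{4837204889} = \frac{1553947227519101}{4837204889}$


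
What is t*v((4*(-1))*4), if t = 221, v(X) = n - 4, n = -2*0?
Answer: -884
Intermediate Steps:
n = 0
v(X) = -4 (v(X) = 0 - 4 = -4)
t*v((4*(-1))*4) = 221*(-4) = -884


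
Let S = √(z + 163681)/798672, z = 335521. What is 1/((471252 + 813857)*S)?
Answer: 57048*√499202/45823498787 ≈ 0.00087961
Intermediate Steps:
S = √499202/798672 (S = √(335521 + 163681)/798672 = √499202*(1/798672) = √499202/798672 ≈ 0.00088465)
1/((471252 + 813857)*S) = 1/((471252 + 813857)*((√499202/798672))) = (399336*√499202/249601)/1285109 = 57048*√499202/45823498787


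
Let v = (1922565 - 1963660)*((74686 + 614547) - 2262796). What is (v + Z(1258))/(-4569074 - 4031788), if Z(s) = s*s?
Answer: -64667154049/8600862 ≈ -7518.7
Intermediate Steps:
v = 64665571485 (v = -41095*(689233 - 2262796) = -41095*(-1573563) = 64665571485)
Z(s) = s²
(v + Z(1258))/(-4569074 - 4031788) = (64665571485 + 1258²)/(-4569074 - 4031788) = (64665571485 + 1582564)/(-8600862) = 64667154049*(-1/8600862) = -64667154049/8600862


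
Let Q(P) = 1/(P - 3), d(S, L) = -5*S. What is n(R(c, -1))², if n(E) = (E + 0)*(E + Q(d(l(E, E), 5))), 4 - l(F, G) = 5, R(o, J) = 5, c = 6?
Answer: 3025/4 ≈ 756.25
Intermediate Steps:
l(F, G) = -1 (l(F, G) = 4 - 1*5 = 4 - 5 = -1)
Q(P) = 1/(-3 + P)
n(E) = E*(½ + E) (n(E) = (E + 0)*(E + 1/(-3 - 5*(-1))) = E*(E + 1/(-3 + 5)) = E*(E + 1/2) = E*(E + ½) = E*(½ + E))
n(R(c, -1))² = (5*(½ + 5))² = (5*(11/2))² = (55/2)² = 3025/4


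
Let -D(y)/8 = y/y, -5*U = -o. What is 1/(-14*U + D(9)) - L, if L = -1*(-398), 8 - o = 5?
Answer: -32641/82 ≈ -398.06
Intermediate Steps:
o = 3 (o = 8 - 1*5 = 8 - 5 = 3)
L = 398
U = ⅗ (U = -(-1)*3/5 = -⅕*(-3) = ⅗ ≈ 0.60000)
D(y) = -8 (D(y) = -8*y/y = -8*1 = -8)
1/(-14*U + D(9)) - L = 1/(-14*⅗ - 8) - 1*398 = 1/(-42/5 - 8) - 398 = 1/(-82/5) - 398 = -5/82 - 398 = -32641/82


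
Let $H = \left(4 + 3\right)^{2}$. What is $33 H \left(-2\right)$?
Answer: $-3234$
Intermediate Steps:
$H = 49$ ($H = 7^{2} = 49$)
$33 H \left(-2\right) = 33 \cdot 49 \left(-2\right) = 1617 \left(-2\right) = -3234$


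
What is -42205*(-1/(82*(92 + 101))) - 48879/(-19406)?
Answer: 398147321/76779839 ≈ 5.1856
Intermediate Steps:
-42205*(-1/(82*(92 + 101))) - 48879/(-19406) = -42205/(193*(-82)) - 48879*(-1/19406) = -42205/(-15826) + 48879/19406 = -42205*(-1/15826) + 48879/19406 = 42205/15826 + 48879/19406 = 398147321/76779839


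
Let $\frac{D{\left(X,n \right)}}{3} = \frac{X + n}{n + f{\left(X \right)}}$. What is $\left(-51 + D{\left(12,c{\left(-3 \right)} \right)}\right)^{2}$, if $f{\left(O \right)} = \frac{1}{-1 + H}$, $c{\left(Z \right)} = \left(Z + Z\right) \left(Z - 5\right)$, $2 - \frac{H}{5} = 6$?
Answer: $\frac{2263570929}{1014049} \approx 2232.2$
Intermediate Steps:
$H = -20$ ($H = 10 - 30 = -20$)
$c{\left(Z \right)} = 2 Z \left(-5 + Z\right)$
$f{\left(O \right)} = - \frac{1}{21}$ ($f{\left(O \right)} = \frac{1}{-1 - 20} = \frac{1}{-21} = - \frac{1}{21}$)
$D{\left(X,n \right)} = \frac{3 \left(X + n\right)}{- \frac{1}{21} + n}$ ($D{\left(X,n \right)} = 3 \frac{X + n}{n - \frac{1}{21}} = 3 \frac{X + n}{- \frac{1}{21} + n} = \frac{3 \left(X + n\right)}{- \frac{1}{21} + n}$)
$\left(-51 + D{\left(12,c{\left(-3 \right)} \right)}\right)^{2} = \left(-51 + \frac{63 \left(12 + 2 \left(-3\right) \left(-5 - 3\right)\right)}{-1 + 21 \cdot 2 \left(-3\right) \left(-5 - 3\right)}\right)^{2} = \left(-51 + \frac{63 \left(12 + 2 \left(-3\right) \left(-8\right)\right)}{-1 + 21 \cdot 2 \left(-3\right) \left(-8\right)}\right)^{2} = \left(-51 + \frac{63 \left(12 + 48\right)}{-1 + 21 \cdot 48}\right)^{2} = \left(-51 + 63 \frac{1}{-1 + 1008} \cdot 60\right)^{2} = \left(-51 + 63 \cdot \frac{1}{1007} \cdot 60\right)^{2} = \left(-51 + \frac{3780}{1007}\right)^{2} = \left(- \frac{47577}{1007}\right)^{2} = \frac{2263570929}{1014049}$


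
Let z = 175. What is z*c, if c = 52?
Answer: 9100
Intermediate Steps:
z*c = 175*52 = 9100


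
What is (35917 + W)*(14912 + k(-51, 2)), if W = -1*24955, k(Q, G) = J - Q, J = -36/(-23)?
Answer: 3772955970/23 ≈ 1.6404e+8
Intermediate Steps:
J = 36/23 (J = -36*(-1/23) = 36/23 ≈ 1.5652)
k(Q, G) = 36/23 - Q
W = -24955
(35917 + W)*(14912 + k(-51, 2)) = (35917 - 24955)*(14912 + (36/23 - 1*(-51))) = 10962*(14912 + (36/23 + 51)) = 10962*(14912 + 1209/23) = 10962*(344185/23) = 3772955970/23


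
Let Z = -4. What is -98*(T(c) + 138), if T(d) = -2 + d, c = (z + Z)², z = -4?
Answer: -19600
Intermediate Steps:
c = 64 (c = (-4 - 4)² = (-8)² = 64)
-98*(T(c) + 138) = -98*((-2 + 64) + 138) = -98*(62 + 138) = -98*200 = -19600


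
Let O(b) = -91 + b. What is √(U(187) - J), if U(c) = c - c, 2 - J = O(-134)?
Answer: I*√227 ≈ 15.067*I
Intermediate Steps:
J = 227 (J = 2 - (-91 - 134) = 2 - 1*(-225) = 2 + 225 = 227)
U(c) = 0
√(U(187) - J) = √(0 - 1*227) = √(0 - 227) = √(-227) = I*√227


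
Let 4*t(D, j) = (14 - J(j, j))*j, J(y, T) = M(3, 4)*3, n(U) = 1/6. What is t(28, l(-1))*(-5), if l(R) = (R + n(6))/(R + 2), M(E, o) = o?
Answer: 25/12 ≈ 2.0833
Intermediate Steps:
n(U) = ⅙
J(y, T) = 12 (J(y, T) = 4*3 = 12)
l(R) = (⅙ + R)/(2 + R) (l(R) = (R + ⅙)/(R + 2) = (⅙ + R)/(2 + R))
t(D, j) = j/2 (t(D, j) = ((14 - 1*12)*j)/4 = ((14 - 12)*j)/4 = (2*j)/4 = j/2)
t(28, l(-1))*(-5) = (((⅙ - 1)/(2 - 1))/2)*(-5) = ((-⅚/1)/2)*(-5) = ((1*(-⅚))/2)*(-5) = ((½)*(-⅚))*(-5) = -5/12*(-5) = 25/12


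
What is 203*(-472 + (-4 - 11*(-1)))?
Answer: -94395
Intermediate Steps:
203*(-472 + (-4 - 11*(-1))) = 203*(-472 + (-4 + 11)) = 203*(-472 + 7) = 203*(-465) = -94395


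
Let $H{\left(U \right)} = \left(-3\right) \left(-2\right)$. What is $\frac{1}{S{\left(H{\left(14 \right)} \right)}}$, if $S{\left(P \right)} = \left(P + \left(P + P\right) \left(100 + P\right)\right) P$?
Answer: $\frac{1}{7668} \approx 0.00013041$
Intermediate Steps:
$H{\left(U \right)} = 6$
$S{\left(P \right)} = P \left(P + 2 P \left(100 + P\right)\right)$ ($S{\left(P \right)} = \left(P + 2 P \left(100 + P\right)\right) P = P \left(P + 2 P \left(100 + P\right)\right)$)
$\frac{1}{S{\left(H{\left(14 \right)} \right)}} = \frac{1}{6^{2} \left(201 + 2 \cdot 6\right)} = \frac{1}{36 \left(201 + 12\right)} = \frac{1}{36 \cdot 213} = \frac{1}{7668}$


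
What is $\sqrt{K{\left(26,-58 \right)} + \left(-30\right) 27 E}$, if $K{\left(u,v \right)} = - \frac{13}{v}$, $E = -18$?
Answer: $\frac{\sqrt{49047874}}{58} \approx 120.75$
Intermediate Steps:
$\sqrt{K{\left(26,-58 \right)} + \left(-30\right) 27 E} = \sqrt{- \frac{13}{-58} + \left(-30\right) 27 \left(-18\right)} = \sqrt{\left(-13\right) \left(- \frac{1}{58}\right) - -14580} = \sqrt{\frac{13}{58} + 14580} = \sqrt{\frac{845653}{58}} = \frac{\sqrt{49047874}}{58}$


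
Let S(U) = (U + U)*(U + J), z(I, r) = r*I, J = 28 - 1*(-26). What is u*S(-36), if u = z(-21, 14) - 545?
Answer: 1087344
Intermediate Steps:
J = 54 (J = 28 + 26 = 54)
z(I, r) = I*r
S(U) = 2*U*(54 + U) (S(U) = (U + U)*(U + 54) = (2*U)*(54 + U) = 2*U*(54 + U))
u = -839 (u = -21*14 - 545 = -294 - 545 = -839)
u*S(-36) = -1678*(-36)*(54 - 36) = -1678*(-36)*18 = -839*(-1296) = 1087344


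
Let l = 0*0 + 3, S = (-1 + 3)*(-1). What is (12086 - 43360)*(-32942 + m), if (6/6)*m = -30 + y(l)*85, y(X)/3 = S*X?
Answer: 1079015548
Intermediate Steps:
S = -2 (S = 2*(-1) = -2)
l = 3 (l = 0 + 3 = 3)
y(X) = -6*X (y(X) = 3*(-2*X) = -6*X)
m = -1560 (m = -30 - 6*3*85 = -30 - 18*85 = -30 - 1530 = -1560)
(12086 - 43360)*(-32942 + m) = (12086 - 43360)*(-32942 - 1560) = -31274*(-34502) = 1079015548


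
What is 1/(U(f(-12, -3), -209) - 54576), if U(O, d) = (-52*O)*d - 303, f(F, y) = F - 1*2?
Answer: -1/207031 ≈ -4.8302e-6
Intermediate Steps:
f(F, y) = -2 + F (f(F, y) = F - 2 = -2 + F)
U(O, d) = -303 - 52*O*d (U(O, d) = -52*O*d - 303 = -303 - 52*O*d)
1/(U(f(-12, -3), -209) - 54576) = 1/((-303 - 52*(-2 - 12)*(-209)) - 54576) = 1/((-303 - 52*(-14)*(-209)) - 54576) = 1/((-303 - 152152) - 54576) = 1/(-152455 - 54576) = 1/(-207031) = -1/207031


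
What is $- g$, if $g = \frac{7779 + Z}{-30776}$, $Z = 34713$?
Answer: $\frac{10623}{7694} \approx 1.3807$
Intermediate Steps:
$g = - \frac{10623}{7694}$ ($g = \frac{7779 + 34713}{-30776} = 42492 \left(- \frac{1}{30776}\right) = - \frac{10623}{7694} \approx -1.3807$)
$- g = \left(-1\right) \left(- \frac{10623}{7694}\right) = \frac{10623}{7694}$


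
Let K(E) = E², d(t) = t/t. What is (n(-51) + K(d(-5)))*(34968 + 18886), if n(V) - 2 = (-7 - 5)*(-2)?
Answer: 1454058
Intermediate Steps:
d(t) = 1
n(V) = 26 (n(V) = 2 + (-7 - 5)*(-2) = 2 - 12*(-2) = 2 + 24 = 26)
(n(-51) + K(d(-5)))*(34968 + 18886) = (26 + 1²)*(34968 + 18886) = (26 + 1)*53854 = 27*53854 = 1454058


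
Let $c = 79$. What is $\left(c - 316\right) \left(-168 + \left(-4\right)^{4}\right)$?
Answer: $-20856$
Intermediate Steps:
$\left(c - 316\right) \left(-168 + \left(-4\right)^{4}\right) = \left(79 - 316\right) \left(-168 + \left(-4\right)^{4}\right) = - 237 \left(-168 + 256\right) = \left(-237\right) 88 = -20856$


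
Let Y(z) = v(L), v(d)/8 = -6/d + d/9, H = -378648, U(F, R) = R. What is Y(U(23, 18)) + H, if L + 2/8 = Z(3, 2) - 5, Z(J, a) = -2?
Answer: -98827082/261 ≈ -3.7865e+5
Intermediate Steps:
L = -29/4 (L = -¼ + (-2 - 5) = -¼ - 7 = -29/4 ≈ -7.2500)
v(d) = -48/d + 8*d/9 (v(d) = 8*(-6/d + d/9) = -48/d + 8*d/9)
Y(z) = 46/261 (Y(z) = -48/(-29/4) + (8/9)*(-29/4) = -48*(-4/29) - 58/9 = 192/29 - 58/9 = 46/261)
Y(U(23, 18)) + H = 46/261 - 378648 = -98827082/261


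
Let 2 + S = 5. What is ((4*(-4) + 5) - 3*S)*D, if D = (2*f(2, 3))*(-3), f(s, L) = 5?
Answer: 600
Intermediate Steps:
S = 3 (S = -2 + 5 = 3)
D = -30 (D = (2*5)*(-3) = 10*(-3) = -30)
((4*(-4) + 5) - 3*S)*D = ((4*(-4) + 5) - 3*3)*(-30) = ((-16 + 5) - 9)*(-30) = (-11 - 9)*(-30) = -20*(-30) = 600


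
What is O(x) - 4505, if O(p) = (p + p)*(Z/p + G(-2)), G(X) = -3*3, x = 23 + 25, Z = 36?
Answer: -5297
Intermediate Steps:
x = 48
G(X) = -9
O(p) = 2*p*(-9 + 36/p) (O(p) = (p + p)*(36/p - 9) = (2*p)*(-9 + 36/p) = 2*p*(-9 + 36/p))
O(x) - 4505 = (72 - 18*48) - 4505 = (72 - 864) - 4505 = -792 - 4505 = -5297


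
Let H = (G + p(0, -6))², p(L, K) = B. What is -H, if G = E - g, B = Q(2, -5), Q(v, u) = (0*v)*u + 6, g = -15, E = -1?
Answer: -400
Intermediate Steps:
Q(v, u) = 6 (Q(v, u) = 0*u + 6 = 0 + 6 = 6)
B = 6
p(L, K) = 6
G = 14 (G = -1 - 1*(-15) = -1 + 15 = 14)
H = 400 (H = (14 + 6)² = 20² = 400)
-H = -1*400 = -400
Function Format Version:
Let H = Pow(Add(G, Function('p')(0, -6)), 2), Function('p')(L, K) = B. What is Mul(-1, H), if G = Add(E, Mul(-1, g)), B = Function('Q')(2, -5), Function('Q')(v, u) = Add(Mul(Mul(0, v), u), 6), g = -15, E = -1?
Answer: -400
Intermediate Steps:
Function('Q')(v, u) = 6 (Function('Q')(v, u) = Add(Mul(0, u), 6) = Add(0, 6) = 6)
B = 6
Function('p')(L, K) = 6
G = 14 (G = Add(-1, Mul(-1, -15)) = Add(-1, 15) = 14)
H = 400 (H = Pow(Add(14, 6), 2) = Pow(20, 2) = 400)
Mul(-1, H) = Mul(-1, 400) = -400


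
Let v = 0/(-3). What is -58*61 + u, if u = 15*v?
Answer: -3538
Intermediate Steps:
v = 0 (v = 0*(-⅓) = 0)
u = 0 (u = 15*0 = 0)
-58*61 + u = -58*61 + 0 = -3538 + 0 = -3538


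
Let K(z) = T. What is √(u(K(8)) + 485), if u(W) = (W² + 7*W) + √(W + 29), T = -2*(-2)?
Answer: √(529 + √33) ≈ 23.125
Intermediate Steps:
T = 4
K(z) = 4
u(W) = W² + √(29 + W) + 7*W (u(W) = (W² + 7*W) + √(29 + W) = W² + √(29 + W) + 7*W)
√(u(K(8)) + 485) = √((4² + √(29 + 4) + 7*4) + 485) = √((16 + √33 + 28) + 485) = √((44 + √33) + 485) = √(529 + √33)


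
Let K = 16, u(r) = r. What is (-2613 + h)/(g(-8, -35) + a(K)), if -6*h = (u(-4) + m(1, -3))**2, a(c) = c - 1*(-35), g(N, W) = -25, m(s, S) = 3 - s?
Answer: -7841/78 ≈ -100.53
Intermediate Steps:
a(c) = 35 + c (a(c) = c + 35 = 35 + c)
h = -2/3 (h = -(-4 + (3 - 1*1))**2/6 = -(-4 + (3 - 1))**2/6 = -(-4 + 2)**2/6 = -1/6*(-2)**2 = -1/6*4 = -2/3 ≈ -0.66667)
(-2613 + h)/(g(-8, -35) + a(K)) = (-2613 - 2/3)/(-25 + (35 + 16)) = -7841/(3*(-25 + 51)) = -7841/3/26 = -7841/3*1/26 = -7841/78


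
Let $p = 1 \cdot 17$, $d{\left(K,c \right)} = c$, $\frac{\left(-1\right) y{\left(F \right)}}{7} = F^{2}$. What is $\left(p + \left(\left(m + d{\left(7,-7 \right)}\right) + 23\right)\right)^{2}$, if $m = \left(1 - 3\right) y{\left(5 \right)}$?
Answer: $146689$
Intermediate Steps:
$y{\left(F \right)} = - 7 F^{2}$
$m = 350$ ($m = \left(1 - 3\right) \left(- 7 \cdot 5^{2}\right) = - 2 \left(\left(-7\right) 25\right) = \left(-2\right) \left(-175\right) = 350$)
$p = 17$
$\left(p + \left(\left(m + d{\left(7,-7 \right)}\right) + 23\right)\right)^{2} = \left(17 + \left(\left(350 - 7\right) + 23\right)\right)^{2} = \left(17 + \left(343 + 23\right)\right)^{2} = \left(17 + 366\right)^{2} = 383^{2} = 146689$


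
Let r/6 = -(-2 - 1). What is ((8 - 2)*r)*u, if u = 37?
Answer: 3996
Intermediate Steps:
r = 18 (r = 6*(-(-2 - 1)) = 6*(-1*(-3)) = 6*3 = 18)
((8 - 2)*r)*u = ((8 - 2)*18)*37 = (6*18)*37 = 108*37 = 3996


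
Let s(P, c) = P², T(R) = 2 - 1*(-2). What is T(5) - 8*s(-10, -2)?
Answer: -796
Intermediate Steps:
T(R) = 4 (T(R) = 2 + 2 = 4)
T(5) - 8*s(-10, -2) = 4 - 8*(-10)² = 4 - 8*100 = 4 - 800 = -796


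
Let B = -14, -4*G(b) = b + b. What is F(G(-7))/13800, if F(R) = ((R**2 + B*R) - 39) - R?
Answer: -317/55200 ≈ -0.0057428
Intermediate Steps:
G(b) = -b/2 (G(b) = -(b + b)/4 = -b/2)
F(R) = -39 + R**2 - 15*R (F(R) = ((R**2 - 14*R) - 39) - R = (-39 + R**2 - 14*R) - R = -39 + R**2 - 15*R)
F(G(-7))/13800 = (-39 + (-1/2*(-7))**2 - (-15)*(-7)/2)/13800 = (-39 + (7/2)**2 - 15*7/2)*(1/13800) = (-39 + 49/4 - 105/2)*(1/13800) = -317/4*1/13800 = -317/55200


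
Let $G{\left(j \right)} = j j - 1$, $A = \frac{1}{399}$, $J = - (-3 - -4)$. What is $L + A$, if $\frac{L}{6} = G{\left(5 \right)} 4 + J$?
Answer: $\frac{227431}{399} \approx 570.0$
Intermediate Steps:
$J = -1$ ($J = - (-3 + 4) = \left(-1\right) 1 = -1$)
$A = \frac{1}{399} \approx 0.0025063$
$G{\left(j \right)} = -1 + j^{2}$ ($G{\left(j \right)} = j^{2} - 1 = -1 + j^{2}$)
$L = 570$ ($L = 6 \left(\left(-1 + 5^{2}\right) 4 - 1\right) = 6 \left(\left(-1 + 25\right) 4 - 1\right) = 6 \left(24 \cdot 4 - 1\right) = 6 \left(96 - 1\right) = 6 \cdot 95 = 570$)
$L + A = 570 + \frac{1}{399} = \frac{227431}{399}$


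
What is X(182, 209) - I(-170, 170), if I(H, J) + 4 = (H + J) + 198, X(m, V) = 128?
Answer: -66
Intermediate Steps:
I(H, J) = 194 + H + J (I(H, J) = -4 + ((H + J) + 198) = -4 + (198 + H + J) = 194 + H + J)
X(182, 209) - I(-170, 170) = 128 - (194 - 170 + 170) = 128 - 1*194 = 128 - 194 = -66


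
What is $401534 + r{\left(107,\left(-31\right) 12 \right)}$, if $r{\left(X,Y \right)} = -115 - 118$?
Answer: $401301$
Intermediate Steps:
$r{\left(X,Y \right)} = -233$ ($r{\left(X,Y \right)} = -115 - 118 = -233$)
$401534 + r{\left(107,\left(-31\right) 12 \right)} = 401534 - 233 = 401301$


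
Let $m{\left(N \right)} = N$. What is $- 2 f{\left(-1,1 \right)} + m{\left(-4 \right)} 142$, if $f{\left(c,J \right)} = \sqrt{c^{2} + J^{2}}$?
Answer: $-568 - 2 \sqrt{2} \approx -570.83$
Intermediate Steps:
$f{\left(c,J \right)} = \sqrt{J^{2} + c^{2}}$
$- 2 f{\left(-1,1 \right)} + m{\left(-4 \right)} 142 = - 2 \sqrt{1^{2} + \left(-1\right)^{2}} - 568 = - 2 \sqrt{1 + 1} - 568 = - 2 \sqrt{2} - 568 = -568 - 2 \sqrt{2}$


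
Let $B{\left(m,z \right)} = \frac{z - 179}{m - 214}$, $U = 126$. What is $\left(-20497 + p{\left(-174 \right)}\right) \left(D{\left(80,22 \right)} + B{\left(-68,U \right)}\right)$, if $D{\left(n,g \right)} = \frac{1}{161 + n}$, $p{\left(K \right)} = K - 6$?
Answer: $- \frac{269938235}{67962} \approx -3971.9$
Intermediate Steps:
$p{\left(K \right)} = -6 + K$ ($p{\left(K \right)} = K - 6 = -6 + K$)
$B{\left(m,z \right)} = \frac{-179 + z}{-214 + m}$
$\left(-20497 + p{\left(-174 \right)}\right) \left(D{\left(80,22 \right)} + B{\left(-68,U \right)}\right) = \left(-20497 - 180\right) \left(\frac{1}{161 + 80} + \frac{-179 + 126}{-214 - 68}\right) = \left(-20497 - 180\right) \left(\frac{1}{241} + \frac{1}{-282} \left(-53\right)\right) = - 20677 \left(\frac{1}{241} - - \frac{53}{282}\right) = - 20677 \left(\frac{1}{241} + \frac{53}{282}\right) = \left(-20677\right) \frac{13055}{67962} = - \frac{269938235}{67962}$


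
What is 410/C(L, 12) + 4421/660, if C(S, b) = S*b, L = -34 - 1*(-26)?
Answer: 6409/2640 ≈ 2.4277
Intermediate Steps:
L = -8 (L = -34 + 26 = -8)
410/C(L, 12) + 4421/660 = 410/((-8*12)) + 4421/660 = 410/(-96) + 4421*(1/660) = 410*(-1/96) + 4421/660 = -205/48 + 4421/660 = 6409/2640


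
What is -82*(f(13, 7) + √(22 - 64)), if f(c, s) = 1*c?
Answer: -1066 - 82*I*√42 ≈ -1066.0 - 531.42*I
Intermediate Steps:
f(c, s) = c
-82*(f(13, 7) + √(22 - 64)) = -82*(13 + √(22 - 64)) = -82*(13 + √(-42)) = -82*(13 + I*√42) = -1066 - 82*I*√42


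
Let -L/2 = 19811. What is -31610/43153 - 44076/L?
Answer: 29525464/77718553 ≈ 0.37990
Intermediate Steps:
L = -39622 (L = -2*19811 = -39622)
-31610/43153 - 44076/L = -31610/43153 - 44076/(-39622) = -31610*1/43153 - 44076*(-1/39622) = -31610/43153 + 22038/19811 = 29525464/77718553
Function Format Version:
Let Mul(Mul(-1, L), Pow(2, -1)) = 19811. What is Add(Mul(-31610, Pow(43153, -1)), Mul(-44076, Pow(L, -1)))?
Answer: Rational(29525464, 77718553) ≈ 0.37990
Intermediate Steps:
L = -39622 (L = Mul(-2, 19811) = -39622)
Add(Mul(-31610, Pow(43153, -1)), Mul(-44076, Pow(L, -1))) = Add(Mul(-31610, Pow(43153, -1)), Mul(-44076, Pow(-39622, -1))) = Add(Mul(-31610, Rational(1, 43153)), Mul(-44076, Rational(-1, 39622))) = Add(Rational(-31610, 43153), Rational(22038, 19811)) = Rational(29525464, 77718553)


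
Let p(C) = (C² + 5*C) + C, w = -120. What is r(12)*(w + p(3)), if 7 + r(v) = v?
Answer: -465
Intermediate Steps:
r(v) = -7 + v
p(C) = C² + 6*C
r(12)*(w + p(3)) = (-7 + 12)*(-120 + 3*(6 + 3)) = 5*(-120 + 3*9) = 5*(-120 + 27) = 5*(-93) = -465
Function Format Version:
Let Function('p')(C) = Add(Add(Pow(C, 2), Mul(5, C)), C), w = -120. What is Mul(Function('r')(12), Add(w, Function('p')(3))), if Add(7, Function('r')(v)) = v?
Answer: -465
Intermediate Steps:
Function('r')(v) = Add(-7, v)
Function('p')(C) = Add(Pow(C, 2), Mul(6, C))
Mul(Function('r')(12), Add(w, Function('p')(3))) = Mul(Add(-7, 12), Add(-120, Mul(3, Add(6, 3)))) = Mul(5, Add(-120, Mul(3, 9))) = Mul(5, Add(-120, 27)) = Mul(5, -93) = -465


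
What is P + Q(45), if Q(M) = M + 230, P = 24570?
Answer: 24845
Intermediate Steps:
Q(M) = 230 + M
P + Q(45) = 24570 + (230 + 45) = 24570 + 275 = 24845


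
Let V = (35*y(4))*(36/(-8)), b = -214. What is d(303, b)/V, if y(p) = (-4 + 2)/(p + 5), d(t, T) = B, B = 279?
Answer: 279/35 ≈ 7.9714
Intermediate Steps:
d(t, T) = 279
y(p) = -2/(5 + p)
V = 35 (V = (35*(-2/(5 + 4)))*(36/(-8)) = (35*(-2/9))*(36*(-1/8)) = (35*(-2*1/9))*(-9/2) = (35*(-2/9))*(-9/2) = -70/9*(-9/2) = 35)
d(303, b)/V = 279/35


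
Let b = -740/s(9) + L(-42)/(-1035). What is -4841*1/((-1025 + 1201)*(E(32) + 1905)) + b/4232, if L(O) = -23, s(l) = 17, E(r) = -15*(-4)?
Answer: -45305389/1866083472 ≈ -0.024278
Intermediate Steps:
E(r) = 60
b = -33283/765 (b = -740/17 - 23/(-1035) = -740*1/17 - 23*(-1/1035) = -740/17 + 1/45 = -33283/765 ≈ -43.507)
-4841*1/((-1025 + 1201)*(E(32) + 1905)) + b/4232 = -4841*1/((-1025 + 1201)*(60 + 1905)) - 33283/765/4232 = -4841/(1965*176) - 33283/765*1/4232 = -4841/345840 - 33283/3237480 = -45305389/1866083472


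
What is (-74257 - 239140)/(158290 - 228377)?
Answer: 313397/70087 ≈ 4.4715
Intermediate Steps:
(-74257 - 239140)/(158290 - 228377) = -313397/(-70087) = -313397*(-1/70087) = 313397/70087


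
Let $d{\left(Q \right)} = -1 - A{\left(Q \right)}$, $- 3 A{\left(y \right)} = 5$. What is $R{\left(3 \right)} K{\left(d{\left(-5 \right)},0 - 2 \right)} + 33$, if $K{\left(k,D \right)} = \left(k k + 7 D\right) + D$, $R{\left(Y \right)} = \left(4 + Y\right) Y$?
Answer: $- \frac{881}{3} \approx -293.67$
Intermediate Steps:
$A{\left(y \right)} = - \frac{5}{3}$ ($A{\left(y \right)} = \left(- \frac{1}{3}\right) 5 = - \frac{5}{3}$)
$R{\left(Y \right)} = Y \left(4 + Y\right)$
$d{\left(Q \right)} = \frac{2}{3}$ ($d{\left(Q \right)} = -1 - - \frac{5}{3} = -1 + \frac{5}{3} = \frac{2}{3}$)
$K{\left(k,D \right)} = k^{2} + 8 D$ ($K{\left(k,D \right)} = \left(k^{2} + 7 D\right) + D = k^{2} + 8 D$)
$R{\left(3 \right)} K{\left(d{\left(-5 \right)},0 - 2 \right)} + 33 = 3 \left(4 + 3\right) \left(\left(\frac{2}{3}\right)^{2} + 8 \left(0 - 2\right)\right) + 33 = 3 \cdot 7 \left(\frac{4}{9} + 8 \left(-2\right)\right) + 33 = 21 \left(\frac{4}{9} - 16\right) + 33 = 21 \left(- \frac{140}{9}\right) + 33 = - \frac{980}{3} + 33 = - \frac{881}{3}$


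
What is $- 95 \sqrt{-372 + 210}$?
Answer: $- 855 i \sqrt{2} \approx - 1209.2 i$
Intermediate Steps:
$- 95 \sqrt{-372 + 210} = - 95 \sqrt{-162} = - 95 \cdot 9 i \sqrt{2} = - 855 i \sqrt{2}$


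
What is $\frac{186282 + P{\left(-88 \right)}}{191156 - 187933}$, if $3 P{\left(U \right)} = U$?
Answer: $\frac{558758}{9669} \approx 57.789$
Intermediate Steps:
$P{\left(U \right)} = \frac{U}{3}$
$\frac{186282 + P{\left(-88 \right)}}{191156 - 187933} = \frac{186282 + \frac{1}{3} \left(-88\right)}{191156 - 187933} = \frac{186282 - \frac{88}{3}}{3223} = \frac{558758}{3} \cdot \frac{1}{3223} = \frac{558758}{9669}$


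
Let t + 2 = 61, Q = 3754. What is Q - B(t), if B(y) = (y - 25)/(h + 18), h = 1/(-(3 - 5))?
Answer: 138830/37 ≈ 3752.2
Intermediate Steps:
t = 59 (t = -2 + 61 = 59)
h = ½ (h = 1/(-1*(-2)) = 1/2 = ½ ≈ 0.50000)
B(y) = -50/37 + 2*y/37 (B(y) = (y - 25)/(½ + 18) = (-25 + y)/(37/2) = (-25 + y)*(2/37) = -50/37 + 2*y/37)
Q - B(t) = 3754 - (-50/37 + (2/37)*59) = 3754 - (-50/37 + 118/37) = 3754 - 1*68/37 = 3754 - 68/37 = 138830/37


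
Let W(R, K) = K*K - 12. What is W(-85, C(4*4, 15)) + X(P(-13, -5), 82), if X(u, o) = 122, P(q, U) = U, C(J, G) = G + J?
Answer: 1071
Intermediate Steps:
W(R, K) = -12 + K² (W(R, K) = K² - 12 = -12 + K²)
W(-85, C(4*4, 15)) + X(P(-13, -5), 82) = (-12 + (15 + 4*4)²) + 122 = (-12 + (15 + 16)²) + 122 = (-12 + 31²) + 122 = (-12 + 961) + 122 = 949 + 122 = 1071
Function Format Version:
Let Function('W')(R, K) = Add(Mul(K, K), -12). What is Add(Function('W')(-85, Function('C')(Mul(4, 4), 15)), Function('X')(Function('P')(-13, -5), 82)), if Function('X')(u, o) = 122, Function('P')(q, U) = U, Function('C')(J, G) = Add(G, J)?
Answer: 1071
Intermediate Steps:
Function('W')(R, K) = Add(-12, Pow(K, 2)) (Function('W')(R, K) = Add(Pow(K, 2), -12) = Add(-12, Pow(K, 2)))
Add(Function('W')(-85, Function('C')(Mul(4, 4), 15)), Function('X')(Function('P')(-13, -5), 82)) = Add(Add(-12, Pow(Add(15, Mul(4, 4)), 2)), 122) = Add(Add(-12, Pow(Add(15, 16), 2)), 122) = Add(Add(-12, Pow(31, 2)), 122) = Add(Add(-12, 961), 122) = Add(949, 122) = 1071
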